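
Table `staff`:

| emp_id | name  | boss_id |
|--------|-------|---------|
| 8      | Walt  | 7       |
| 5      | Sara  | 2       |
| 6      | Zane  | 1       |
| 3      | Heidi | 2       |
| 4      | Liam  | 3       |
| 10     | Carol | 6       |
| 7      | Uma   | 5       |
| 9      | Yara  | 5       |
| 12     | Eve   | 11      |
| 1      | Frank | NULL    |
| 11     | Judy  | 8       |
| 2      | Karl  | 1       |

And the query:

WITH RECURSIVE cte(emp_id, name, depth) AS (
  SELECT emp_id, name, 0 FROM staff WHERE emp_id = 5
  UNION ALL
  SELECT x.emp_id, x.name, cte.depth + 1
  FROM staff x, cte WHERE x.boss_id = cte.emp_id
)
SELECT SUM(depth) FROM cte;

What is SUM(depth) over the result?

Base: emp_id=5 (Sara) at depth 0.
Iteration 1: rows with boss_id in {5} -> Uma (id 7, depth 1), Yara (id 9, depth 1).
Iteration 2: rows with boss_id in {7,9} -> Walt (id 8, depth 2).
Iteration 3: rows with boss_id in {8} -> Judy (id 11, depth 3).
Iteration 4: rows with boss_id in {11} -> Eve (id 12, depth 4).
Iteration 5: no rows with boss_id in {12}; recursion stops.
SUM(depth) = 0 + 1 + 1 + 2 + 3 + 4 = 11.

11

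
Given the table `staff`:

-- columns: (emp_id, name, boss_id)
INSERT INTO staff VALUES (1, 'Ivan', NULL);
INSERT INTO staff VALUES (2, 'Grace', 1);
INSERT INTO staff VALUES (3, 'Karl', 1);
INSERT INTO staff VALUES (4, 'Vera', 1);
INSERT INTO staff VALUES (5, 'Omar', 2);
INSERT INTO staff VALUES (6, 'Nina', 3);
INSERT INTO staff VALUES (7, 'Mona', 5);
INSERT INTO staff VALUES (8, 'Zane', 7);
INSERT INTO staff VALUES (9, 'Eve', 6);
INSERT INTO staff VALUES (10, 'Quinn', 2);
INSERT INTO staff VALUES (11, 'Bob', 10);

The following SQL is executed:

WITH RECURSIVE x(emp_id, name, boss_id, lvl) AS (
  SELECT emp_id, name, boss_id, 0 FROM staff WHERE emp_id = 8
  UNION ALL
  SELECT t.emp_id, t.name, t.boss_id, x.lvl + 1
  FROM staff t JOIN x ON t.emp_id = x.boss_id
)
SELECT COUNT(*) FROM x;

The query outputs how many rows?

Base: emp_id=8 (Zane), boss_id=7, lvl 0.
Iteration 1: join on emp_id=7 -> Mona (id 7, boss_id=5, lvl 1).
Iteration 2: join on emp_id=5 -> Omar (id 5, boss_id=2, lvl 2).
Iteration 3: join on emp_id=2 -> Grace (id 2, boss_id=1, lvl 3).
Iteration 4: join on emp_id=1 -> Ivan (id 1, boss_id=NULL, lvl 4).
Iteration 5: boss_id is NULL; no match; recursion stops.
Total rows emitted: 5.

5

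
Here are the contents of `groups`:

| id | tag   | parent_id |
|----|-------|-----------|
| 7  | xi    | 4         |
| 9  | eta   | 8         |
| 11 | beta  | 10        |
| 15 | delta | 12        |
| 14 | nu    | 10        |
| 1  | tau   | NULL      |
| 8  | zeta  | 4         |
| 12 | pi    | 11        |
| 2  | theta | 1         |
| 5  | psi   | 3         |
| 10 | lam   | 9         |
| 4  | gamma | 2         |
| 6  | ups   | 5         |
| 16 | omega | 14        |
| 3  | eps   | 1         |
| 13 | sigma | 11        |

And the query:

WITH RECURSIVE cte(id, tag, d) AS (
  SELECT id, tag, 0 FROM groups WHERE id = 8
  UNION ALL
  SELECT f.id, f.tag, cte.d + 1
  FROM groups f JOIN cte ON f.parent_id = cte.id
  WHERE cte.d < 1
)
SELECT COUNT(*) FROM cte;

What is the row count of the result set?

2

Base: id=8 (zeta) at d 0.
Iteration 1: rows with parent_id in {8} -> eta (id 9, d 1).
Iteration 2: d < 1 fails for all current rows; recursion stops.
Total rows emitted: 2.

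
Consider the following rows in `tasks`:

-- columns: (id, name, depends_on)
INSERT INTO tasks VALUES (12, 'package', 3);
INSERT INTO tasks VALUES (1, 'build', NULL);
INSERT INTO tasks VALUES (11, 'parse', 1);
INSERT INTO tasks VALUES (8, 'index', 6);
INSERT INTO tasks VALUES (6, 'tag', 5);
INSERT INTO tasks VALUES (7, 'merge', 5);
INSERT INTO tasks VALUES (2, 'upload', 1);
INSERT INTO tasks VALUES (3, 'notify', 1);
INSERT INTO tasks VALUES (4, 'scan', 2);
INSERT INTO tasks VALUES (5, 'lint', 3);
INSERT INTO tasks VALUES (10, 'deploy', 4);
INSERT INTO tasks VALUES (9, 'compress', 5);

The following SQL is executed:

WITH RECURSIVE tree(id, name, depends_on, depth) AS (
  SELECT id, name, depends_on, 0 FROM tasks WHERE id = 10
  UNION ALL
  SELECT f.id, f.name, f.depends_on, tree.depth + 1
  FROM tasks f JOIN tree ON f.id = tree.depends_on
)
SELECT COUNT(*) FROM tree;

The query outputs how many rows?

Base: id=10 (deploy), depends_on=4, depth 0.
Iteration 1: join on id=4 -> scan (id 4, depends_on=2, depth 1).
Iteration 2: join on id=2 -> upload (id 2, depends_on=1, depth 2).
Iteration 3: join on id=1 -> build (id 1, depends_on=NULL, depth 3).
Iteration 4: depends_on is NULL; no match; recursion stops.
Total rows emitted: 4.

4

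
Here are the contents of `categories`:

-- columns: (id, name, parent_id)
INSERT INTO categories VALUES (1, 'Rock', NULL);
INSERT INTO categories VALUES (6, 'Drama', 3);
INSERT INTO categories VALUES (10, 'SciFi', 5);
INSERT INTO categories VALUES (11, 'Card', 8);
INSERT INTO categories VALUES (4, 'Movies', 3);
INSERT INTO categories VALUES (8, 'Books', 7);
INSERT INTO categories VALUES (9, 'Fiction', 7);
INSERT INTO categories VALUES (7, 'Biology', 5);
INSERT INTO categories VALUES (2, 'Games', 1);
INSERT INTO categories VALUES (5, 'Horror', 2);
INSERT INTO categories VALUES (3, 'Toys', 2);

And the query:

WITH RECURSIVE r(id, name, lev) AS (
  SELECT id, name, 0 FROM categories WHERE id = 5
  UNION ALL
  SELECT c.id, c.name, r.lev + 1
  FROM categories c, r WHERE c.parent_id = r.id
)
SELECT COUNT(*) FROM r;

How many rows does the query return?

Base: id=5 (Horror) at lev 0.
Iteration 1: rows with parent_id in {5} -> Biology (id 7, lev 1), SciFi (id 10, lev 1).
Iteration 2: rows with parent_id in {7,10} -> Books (id 8, lev 2), Fiction (id 9, lev 2).
Iteration 3: rows with parent_id in {8,9} -> Card (id 11, lev 3).
Iteration 4: no rows with parent_id in {11}; recursion stops.
Total rows emitted: 6.

6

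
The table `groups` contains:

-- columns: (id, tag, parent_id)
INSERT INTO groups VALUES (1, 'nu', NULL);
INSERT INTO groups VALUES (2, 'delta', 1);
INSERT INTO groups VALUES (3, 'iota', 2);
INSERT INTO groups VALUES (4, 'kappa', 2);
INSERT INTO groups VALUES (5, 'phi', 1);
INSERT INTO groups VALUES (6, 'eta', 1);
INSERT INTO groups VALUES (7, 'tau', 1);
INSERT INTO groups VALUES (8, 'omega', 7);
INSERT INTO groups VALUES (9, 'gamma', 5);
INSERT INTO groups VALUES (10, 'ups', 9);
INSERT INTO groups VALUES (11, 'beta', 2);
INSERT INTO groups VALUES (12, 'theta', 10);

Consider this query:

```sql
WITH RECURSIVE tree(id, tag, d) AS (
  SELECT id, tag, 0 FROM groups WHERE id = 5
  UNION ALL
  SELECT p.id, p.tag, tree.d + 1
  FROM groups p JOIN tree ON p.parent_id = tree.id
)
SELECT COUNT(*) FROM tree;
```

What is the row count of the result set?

Base: id=5 (phi) at d 0.
Iteration 1: rows with parent_id in {5} -> gamma (id 9, d 1).
Iteration 2: rows with parent_id in {9} -> ups (id 10, d 2).
Iteration 3: rows with parent_id in {10} -> theta (id 12, d 3).
Iteration 4: no rows with parent_id in {12}; recursion stops.
Total rows emitted: 4.

4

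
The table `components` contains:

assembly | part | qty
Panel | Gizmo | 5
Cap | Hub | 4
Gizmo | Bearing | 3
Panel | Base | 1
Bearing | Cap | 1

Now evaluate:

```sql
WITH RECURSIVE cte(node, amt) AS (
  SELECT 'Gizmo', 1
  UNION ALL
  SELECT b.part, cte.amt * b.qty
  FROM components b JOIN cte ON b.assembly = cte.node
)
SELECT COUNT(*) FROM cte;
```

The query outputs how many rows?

4

Base: (Gizmo, amt=1).
Iteration 1: components of {Gizmo} -> Bearing = 1*3 = 3.
Iteration 2: components of {Bearing} -> Cap = 3*1 = 3.
Iteration 3: components of {Cap} -> Hub = 3*4 = 12.
Iteration 4: no further components; recursion stops.
Total rows emitted: 4.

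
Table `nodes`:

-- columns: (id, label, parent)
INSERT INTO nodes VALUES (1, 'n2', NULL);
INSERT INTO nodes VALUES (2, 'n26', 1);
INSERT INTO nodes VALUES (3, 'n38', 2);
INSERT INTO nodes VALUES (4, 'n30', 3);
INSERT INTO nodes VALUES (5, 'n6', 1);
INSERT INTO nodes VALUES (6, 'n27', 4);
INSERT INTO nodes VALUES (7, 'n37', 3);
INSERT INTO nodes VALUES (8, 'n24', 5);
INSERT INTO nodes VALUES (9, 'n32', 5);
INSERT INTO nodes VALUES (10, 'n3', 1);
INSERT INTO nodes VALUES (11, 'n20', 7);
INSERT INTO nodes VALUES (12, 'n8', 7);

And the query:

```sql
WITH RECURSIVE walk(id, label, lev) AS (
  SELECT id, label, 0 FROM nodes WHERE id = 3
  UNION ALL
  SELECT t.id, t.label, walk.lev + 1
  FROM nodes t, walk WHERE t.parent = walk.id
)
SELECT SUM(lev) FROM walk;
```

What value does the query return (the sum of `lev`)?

Base: id=3 (n38) at lev 0.
Iteration 1: rows with parent in {3} -> n30 (id 4, lev 1), n37 (id 7, lev 1).
Iteration 2: rows with parent in {4,7} -> n27 (id 6, lev 2), n20 (id 11, lev 2), n8 (id 12, lev 2).
Iteration 3: no rows with parent in {6,11,12}; recursion stops.
SUM(lev) = 0 + 1 + 1 + 2 + 2 + 2 = 8.

8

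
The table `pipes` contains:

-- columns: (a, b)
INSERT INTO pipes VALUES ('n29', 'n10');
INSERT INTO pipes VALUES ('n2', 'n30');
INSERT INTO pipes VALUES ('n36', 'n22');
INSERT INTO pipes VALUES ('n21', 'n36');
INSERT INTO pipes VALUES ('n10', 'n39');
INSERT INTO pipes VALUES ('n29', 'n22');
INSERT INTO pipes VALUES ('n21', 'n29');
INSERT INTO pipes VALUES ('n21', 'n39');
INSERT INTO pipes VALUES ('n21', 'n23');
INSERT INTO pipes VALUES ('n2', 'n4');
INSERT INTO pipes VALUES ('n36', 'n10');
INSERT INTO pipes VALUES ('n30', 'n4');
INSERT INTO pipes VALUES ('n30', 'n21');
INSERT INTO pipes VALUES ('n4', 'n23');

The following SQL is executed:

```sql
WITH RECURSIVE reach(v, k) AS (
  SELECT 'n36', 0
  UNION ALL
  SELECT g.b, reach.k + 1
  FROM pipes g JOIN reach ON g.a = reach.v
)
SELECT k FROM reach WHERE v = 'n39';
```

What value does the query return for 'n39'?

2

Base: (n36, k=0).
Iteration 1: edges from {n36} -> (n10, k=1), (n22, k=1).
Iteration 2: edges from {n10,n22} -> (n39, k=2).
Iteration 3: no outgoing edges from {n39}; recursion stops.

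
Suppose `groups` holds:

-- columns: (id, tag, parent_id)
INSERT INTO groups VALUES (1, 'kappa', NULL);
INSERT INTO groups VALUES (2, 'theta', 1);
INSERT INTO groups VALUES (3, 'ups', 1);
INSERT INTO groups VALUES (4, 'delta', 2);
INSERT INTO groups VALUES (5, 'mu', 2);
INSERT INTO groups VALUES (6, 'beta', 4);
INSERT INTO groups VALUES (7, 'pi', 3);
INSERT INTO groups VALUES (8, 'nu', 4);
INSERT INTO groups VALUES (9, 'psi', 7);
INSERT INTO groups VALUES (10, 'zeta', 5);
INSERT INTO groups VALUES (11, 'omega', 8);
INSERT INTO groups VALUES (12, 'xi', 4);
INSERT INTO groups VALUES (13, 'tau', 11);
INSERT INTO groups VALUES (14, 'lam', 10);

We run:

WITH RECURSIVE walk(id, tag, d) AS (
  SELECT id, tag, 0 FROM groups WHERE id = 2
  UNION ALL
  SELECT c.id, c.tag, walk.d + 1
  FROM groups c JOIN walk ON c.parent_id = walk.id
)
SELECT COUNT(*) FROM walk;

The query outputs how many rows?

10

Base: id=2 (theta) at d 0.
Iteration 1: rows with parent_id in {2} -> delta (id 4, d 1), mu (id 5, d 1).
Iteration 2: rows with parent_id in {4,5} -> beta (id 6, d 2), nu (id 8, d 2), zeta (id 10, d 2), xi (id 12, d 2).
Iteration 3: rows with parent_id in {6,8,10,12} -> omega (id 11, d 3), lam (id 14, d 3).
Iteration 4: rows with parent_id in {11,14} -> tau (id 13, d 4).
Iteration 5: no rows with parent_id in {13}; recursion stops.
Total rows emitted: 10.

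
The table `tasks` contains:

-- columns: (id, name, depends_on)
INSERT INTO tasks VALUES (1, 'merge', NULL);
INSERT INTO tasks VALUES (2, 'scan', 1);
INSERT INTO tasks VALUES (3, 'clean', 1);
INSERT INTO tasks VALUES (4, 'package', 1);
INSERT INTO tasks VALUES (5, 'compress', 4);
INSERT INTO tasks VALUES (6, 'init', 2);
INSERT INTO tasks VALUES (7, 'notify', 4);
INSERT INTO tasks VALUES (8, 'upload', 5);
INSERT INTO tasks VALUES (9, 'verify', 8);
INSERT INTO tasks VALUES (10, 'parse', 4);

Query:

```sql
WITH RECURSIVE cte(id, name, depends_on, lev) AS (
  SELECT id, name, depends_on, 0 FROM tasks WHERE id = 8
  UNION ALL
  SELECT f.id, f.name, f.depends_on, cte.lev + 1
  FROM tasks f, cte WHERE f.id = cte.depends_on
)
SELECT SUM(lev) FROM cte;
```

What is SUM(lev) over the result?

6

Base: id=8 (upload), depends_on=5, lev 0.
Iteration 1: join on id=5 -> compress (id 5, depends_on=4, lev 1).
Iteration 2: join on id=4 -> package (id 4, depends_on=1, lev 2).
Iteration 3: join on id=1 -> merge (id 1, depends_on=NULL, lev 3).
Iteration 4: depends_on is NULL; no match; recursion stops.
SUM(lev) = 0 + 1 + 2 + 3 = 6.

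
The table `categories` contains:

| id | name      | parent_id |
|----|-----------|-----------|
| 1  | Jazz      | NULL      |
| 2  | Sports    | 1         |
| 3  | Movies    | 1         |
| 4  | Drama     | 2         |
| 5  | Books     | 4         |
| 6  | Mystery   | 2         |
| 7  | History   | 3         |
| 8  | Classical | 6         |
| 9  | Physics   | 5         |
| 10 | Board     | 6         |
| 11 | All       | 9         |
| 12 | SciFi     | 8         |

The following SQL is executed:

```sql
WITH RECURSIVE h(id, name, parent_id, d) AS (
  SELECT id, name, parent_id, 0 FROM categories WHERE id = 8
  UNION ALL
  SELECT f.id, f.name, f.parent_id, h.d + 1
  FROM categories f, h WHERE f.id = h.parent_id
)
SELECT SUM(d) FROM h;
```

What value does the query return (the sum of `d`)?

6

Base: id=8 (Classical), parent_id=6, d 0.
Iteration 1: join on id=6 -> Mystery (id 6, parent_id=2, d 1).
Iteration 2: join on id=2 -> Sports (id 2, parent_id=1, d 2).
Iteration 3: join on id=1 -> Jazz (id 1, parent_id=NULL, d 3).
Iteration 4: parent_id is NULL; no match; recursion stops.
SUM(d) = 0 + 1 + 2 + 3 = 6.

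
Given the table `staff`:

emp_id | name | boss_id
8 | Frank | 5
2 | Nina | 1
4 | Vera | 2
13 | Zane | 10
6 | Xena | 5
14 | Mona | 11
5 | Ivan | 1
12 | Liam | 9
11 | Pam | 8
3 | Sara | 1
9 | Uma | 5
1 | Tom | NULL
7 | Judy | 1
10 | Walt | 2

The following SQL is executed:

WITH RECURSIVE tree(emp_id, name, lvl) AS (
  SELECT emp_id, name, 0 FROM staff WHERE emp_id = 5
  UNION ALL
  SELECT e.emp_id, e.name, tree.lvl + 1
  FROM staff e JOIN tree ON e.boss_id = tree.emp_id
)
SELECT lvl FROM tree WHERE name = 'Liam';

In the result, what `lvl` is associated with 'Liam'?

2

Base: emp_id=5 (Ivan) at lvl 0.
Iteration 1: rows with boss_id in {5} -> Xena (id 6, lvl 1), Frank (id 8, lvl 1), Uma (id 9, lvl 1).
Iteration 2: rows with boss_id in {6,8,9} -> Pam (id 11, lvl 2), Liam (id 12, lvl 2).
Iteration 3: rows with boss_id in {11,12} -> Mona (id 14, lvl 3).
Iteration 4: no rows with boss_id in {14}; recursion stops.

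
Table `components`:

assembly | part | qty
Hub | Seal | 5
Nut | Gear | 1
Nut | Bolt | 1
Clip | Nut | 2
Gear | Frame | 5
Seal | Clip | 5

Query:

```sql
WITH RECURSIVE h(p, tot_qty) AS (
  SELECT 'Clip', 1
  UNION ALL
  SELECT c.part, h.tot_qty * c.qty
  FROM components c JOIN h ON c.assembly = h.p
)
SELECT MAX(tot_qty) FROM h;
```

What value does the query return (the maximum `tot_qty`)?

10

Base: (Clip, tot_qty=1).
Iteration 1: components of {Clip} -> Nut = 1*2 = 2.
Iteration 2: components of {Nut} -> Bolt = 2*1 = 2, Gear = 2*1 = 2.
Iteration 3: components of {Bolt,Gear} -> Frame = 2*5 = 10.
Iteration 4: no further components; recursion stops.
tot_qty values: 1, 2, 2, 2, 10; the maximum is 10.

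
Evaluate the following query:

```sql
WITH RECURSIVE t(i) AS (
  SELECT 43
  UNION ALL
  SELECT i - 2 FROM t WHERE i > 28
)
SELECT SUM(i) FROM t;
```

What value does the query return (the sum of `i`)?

315

Base: i=43.
Iteration 1: 43 > 28 holds -> i = 43 - 2 = 41.
Iteration 2: 41 > 28 holds -> i = 41 - 2 = 39.
Iteration 3: 39 > 28 holds -> i = 39 - 2 = 37.
Iteration 4: 37 > 28 holds -> i = 37 - 2 = 35.
Iteration 5: 35 > 28 holds -> i = 35 - 2 = 33.
Iteration 6: 33 > 28 holds -> i = 33 - 2 = 31.
Iteration 7: 31 > 28 holds -> i = 31 - 2 = 29.
Iteration 8: 29 > 28 holds -> i = 29 - 2 = 27.
Iteration 9: 27 > 28 fails; recursion stops.
SUM(i) = 43 + 41 + 39 + 37 + 35 + 33 + 31 + 29 + 27 = 315.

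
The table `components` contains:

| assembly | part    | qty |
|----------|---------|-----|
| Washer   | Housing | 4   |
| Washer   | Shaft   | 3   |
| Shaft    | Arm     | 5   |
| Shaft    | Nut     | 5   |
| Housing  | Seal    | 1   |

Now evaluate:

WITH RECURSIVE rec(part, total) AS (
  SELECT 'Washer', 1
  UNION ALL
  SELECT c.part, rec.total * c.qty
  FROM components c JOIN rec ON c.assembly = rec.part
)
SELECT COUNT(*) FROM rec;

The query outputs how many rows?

6

Base: (Washer, total=1).
Iteration 1: components of {Washer} -> Housing = 1*4 = 4, Shaft = 1*3 = 3.
Iteration 2: components of {Housing,Shaft} -> Arm = 3*5 = 15, Nut = 3*5 = 15, Seal = 4*1 = 4.
Iteration 3: no further components; recursion stops.
Total rows emitted: 6.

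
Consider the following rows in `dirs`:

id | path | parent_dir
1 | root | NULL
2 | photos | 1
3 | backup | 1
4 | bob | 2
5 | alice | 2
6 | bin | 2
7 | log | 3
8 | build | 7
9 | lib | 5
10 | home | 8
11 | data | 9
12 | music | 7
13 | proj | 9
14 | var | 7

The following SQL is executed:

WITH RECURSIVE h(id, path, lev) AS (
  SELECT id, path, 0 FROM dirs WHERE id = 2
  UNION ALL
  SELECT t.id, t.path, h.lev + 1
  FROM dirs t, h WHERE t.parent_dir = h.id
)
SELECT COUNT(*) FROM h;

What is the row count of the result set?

Base: id=2 (photos) at lev 0.
Iteration 1: rows with parent_dir in {2} -> bob (id 4, lev 1), alice (id 5, lev 1), bin (id 6, lev 1).
Iteration 2: rows with parent_dir in {4,5,6} -> lib (id 9, lev 2).
Iteration 3: rows with parent_dir in {9} -> data (id 11, lev 3), proj (id 13, lev 3).
Iteration 4: no rows with parent_dir in {11,13}; recursion stops.
Total rows emitted: 7.

7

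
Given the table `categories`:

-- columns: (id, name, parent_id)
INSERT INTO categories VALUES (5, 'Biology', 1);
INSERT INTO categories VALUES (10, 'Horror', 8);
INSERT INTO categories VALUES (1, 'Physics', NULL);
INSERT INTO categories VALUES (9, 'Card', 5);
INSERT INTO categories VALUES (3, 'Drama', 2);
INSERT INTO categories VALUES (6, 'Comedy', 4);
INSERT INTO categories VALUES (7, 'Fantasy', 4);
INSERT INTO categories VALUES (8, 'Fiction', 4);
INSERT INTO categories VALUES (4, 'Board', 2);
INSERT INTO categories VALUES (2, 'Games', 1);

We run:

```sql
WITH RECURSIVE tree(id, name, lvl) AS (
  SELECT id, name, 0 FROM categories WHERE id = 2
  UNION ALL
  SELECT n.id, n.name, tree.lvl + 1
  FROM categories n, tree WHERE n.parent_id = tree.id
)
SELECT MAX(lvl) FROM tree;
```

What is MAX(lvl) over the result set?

3

Base: id=2 (Games) at lvl 0.
Iteration 1: rows with parent_id in {2} -> Drama (id 3, lvl 1), Board (id 4, lvl 1).
Iteration 2: rows with parent_id in {3,4} -> Comedy (id 6, lvl 2), Fantasy (id 7, lvl 2), Fiction (id 8, lvl 2).
Iteration 3: rows with parent_id in {6,7,8} -> Horror (id 10, lvl 3).
Iteration 4: no rows with parent_id in {10}; recursion stops.
lvl values: 0, 1, 1, 2, 2, 2, 3; the maximum is 3.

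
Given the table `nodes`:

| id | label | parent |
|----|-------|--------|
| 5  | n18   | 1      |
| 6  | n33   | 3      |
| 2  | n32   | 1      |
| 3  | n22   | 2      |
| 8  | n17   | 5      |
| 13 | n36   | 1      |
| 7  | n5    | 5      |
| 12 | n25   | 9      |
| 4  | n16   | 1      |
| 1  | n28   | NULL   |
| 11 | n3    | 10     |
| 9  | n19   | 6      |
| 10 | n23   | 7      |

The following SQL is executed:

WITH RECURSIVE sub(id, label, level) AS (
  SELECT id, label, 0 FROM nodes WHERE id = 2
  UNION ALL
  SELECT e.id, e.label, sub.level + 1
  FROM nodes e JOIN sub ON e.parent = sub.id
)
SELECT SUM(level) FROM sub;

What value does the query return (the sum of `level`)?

Base: id=2 (n32) at level 0.
Iteration 1: rows with parent in {2} -> n22 (id 3, level 1).
Iteration 2: rows with parent in {3} -> n33 (id 6, level 2).
Iteration 3: rows with parent in {6} -> n19 (id 9, level 3).
Iteration 4: rows with parent in {9} -> n25 (id 12, level 4).
Iteration 5: no rows with parent in {12}; recursion stops.
SUM(level) = 0 + 1 + 2 + 3 + 4 = 10.

10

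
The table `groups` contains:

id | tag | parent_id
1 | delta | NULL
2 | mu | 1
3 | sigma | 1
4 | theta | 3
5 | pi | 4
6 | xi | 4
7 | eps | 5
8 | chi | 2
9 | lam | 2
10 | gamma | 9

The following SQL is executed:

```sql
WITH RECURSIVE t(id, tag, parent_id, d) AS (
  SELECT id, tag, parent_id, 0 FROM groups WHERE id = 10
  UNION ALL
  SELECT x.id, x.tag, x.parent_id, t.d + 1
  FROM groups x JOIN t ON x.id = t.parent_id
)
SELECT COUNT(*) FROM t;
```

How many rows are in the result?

4

Base: id=10 (gamma), parent_id=9, d 0.
Iteration 1: join on id=9 -> lam (id 9, parent_id=2, d 1).
Iteration 2: join on id=2 -> mu (id 2, parent_id=1, d 2).
Iteration 3: join on id=1 -> delta (id 1, parent_id=NULL, d 3).
Iteration 4: parent_id is NULL; no match; recursion stops.
Total rows emitted: 4.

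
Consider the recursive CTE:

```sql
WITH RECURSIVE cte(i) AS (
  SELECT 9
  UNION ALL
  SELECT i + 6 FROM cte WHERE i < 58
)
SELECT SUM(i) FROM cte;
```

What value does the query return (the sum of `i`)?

Base: i=9.
Iteration 1: 9 < 58 holds -> i = 9 + 6 = 15.
Iteration 2: 15 < 58 holds -> i = 15 + 6 = 21.
Iteration 3: 21 < 58 holds -> i = 21 + 6 = 27.
Iteration 4: 27 < 58 holds -> i = 27 + 6 = 33.
Iteration 5: 33 < 58 holds -> i = 33 + 6 = 39.
Iteration 6: 39 < 58 holds -> i = 39 + 6 = 45.
Iteration 7: 45 < 58 holds -> i = 45 + 6 = 51.
Iteration 8: 51 < 58 holds -> i = 51 + 6 = 57.
Iteration 9: 57 < 58 holds -> i = 57 + 6 = 63.
Iteration 10: 63 < 58 fails; recursion stops.
SUM(i) = 9 + 15 + 21 + 27 + 33 + 39 + 45 + 51 + 57 + 63 = 360.

360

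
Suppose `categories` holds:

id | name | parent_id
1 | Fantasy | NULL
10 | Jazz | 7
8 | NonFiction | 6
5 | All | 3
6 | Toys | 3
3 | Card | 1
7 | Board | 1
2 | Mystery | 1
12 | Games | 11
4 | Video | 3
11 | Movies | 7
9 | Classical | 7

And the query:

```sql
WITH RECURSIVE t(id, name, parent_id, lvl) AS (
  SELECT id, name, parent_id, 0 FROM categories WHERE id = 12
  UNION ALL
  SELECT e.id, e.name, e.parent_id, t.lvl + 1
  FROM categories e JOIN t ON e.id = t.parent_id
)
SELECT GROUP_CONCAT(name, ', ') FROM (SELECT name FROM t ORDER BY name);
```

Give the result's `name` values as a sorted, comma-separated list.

Board, Fantasy, Games, Movies

Base: id=12 (Games), parent_id=11, lvl 0.
Iteration 1: join on id=11 -> Movies (id 11, parent_id=7, lvl 1).
Iteration 2: join on id=7 -> Board (id 7, parent_id=1, lvl 2).
Iteration 3: join on id=1 -> Fantasy (id 1, parent_id=NULL, lvl 3).
Iteration 4: parent_id is NULL; no match; recursion stops.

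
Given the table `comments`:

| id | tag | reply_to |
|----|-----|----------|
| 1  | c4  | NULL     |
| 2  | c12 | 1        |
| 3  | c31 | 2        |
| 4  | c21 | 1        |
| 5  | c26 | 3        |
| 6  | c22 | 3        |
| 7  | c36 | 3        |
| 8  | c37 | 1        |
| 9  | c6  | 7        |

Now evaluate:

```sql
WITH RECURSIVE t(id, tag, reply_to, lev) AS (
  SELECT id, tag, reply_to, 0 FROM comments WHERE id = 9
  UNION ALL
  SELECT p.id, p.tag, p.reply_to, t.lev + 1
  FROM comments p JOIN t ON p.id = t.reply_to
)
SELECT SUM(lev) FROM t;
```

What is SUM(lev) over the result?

10

Base: id=9 (c6), reply_to=7, lev 0.
Iteration 1: join on id=7 -> c36 (id 7, reply_to=3, lev 1).
Iteration 2: join on id=3 -> c31 (id 3, reply_to=2, lev 2).
Iteration 3: join on id=2 -> c12 (id 2, reply_to=1, lev 3).
Iteration 4: join on id=1 -> c4 (id 1, reply_to=NULL, lev 4).
Iteration 5: reply_to is NULL; no match; recursion stops.
SUM(lev) = 0 + 1 + 2 + 3 + 4 = 10.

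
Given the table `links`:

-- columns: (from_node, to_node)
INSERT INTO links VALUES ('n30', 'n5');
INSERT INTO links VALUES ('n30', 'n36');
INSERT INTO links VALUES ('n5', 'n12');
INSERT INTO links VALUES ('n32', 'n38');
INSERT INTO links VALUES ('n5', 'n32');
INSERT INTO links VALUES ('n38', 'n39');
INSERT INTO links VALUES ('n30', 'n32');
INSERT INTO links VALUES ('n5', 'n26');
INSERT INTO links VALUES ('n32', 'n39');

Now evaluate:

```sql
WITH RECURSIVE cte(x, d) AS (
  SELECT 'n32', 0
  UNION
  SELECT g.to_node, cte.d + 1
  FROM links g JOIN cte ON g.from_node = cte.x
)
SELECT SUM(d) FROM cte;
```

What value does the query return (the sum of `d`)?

4

Base: (n32, d=0).
Iteration 1: edges from {n32} -> (n38, d=1), (n39, d=1).
Iteration 2: edges from {n38,n39} -> (n39, d=2).
Iteration 3: no outgoing edges from {n39}; recursion stops.
SUM(d) = 0 + 1 + 1 + 2 = 4.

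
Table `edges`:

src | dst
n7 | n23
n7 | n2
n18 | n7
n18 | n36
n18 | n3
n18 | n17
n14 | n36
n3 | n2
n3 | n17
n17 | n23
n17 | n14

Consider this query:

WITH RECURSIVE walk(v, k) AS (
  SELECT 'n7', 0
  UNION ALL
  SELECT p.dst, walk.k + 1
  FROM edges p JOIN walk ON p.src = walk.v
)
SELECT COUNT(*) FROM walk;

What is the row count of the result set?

Base: (n7, k=0).
Iteration 1: edges from {n7} -> (n2, k=1), (n23, k=1).
Iteration 2: no outgoing edges from {n2,n23}; recursion stops.
Total rows emitted: 3.

3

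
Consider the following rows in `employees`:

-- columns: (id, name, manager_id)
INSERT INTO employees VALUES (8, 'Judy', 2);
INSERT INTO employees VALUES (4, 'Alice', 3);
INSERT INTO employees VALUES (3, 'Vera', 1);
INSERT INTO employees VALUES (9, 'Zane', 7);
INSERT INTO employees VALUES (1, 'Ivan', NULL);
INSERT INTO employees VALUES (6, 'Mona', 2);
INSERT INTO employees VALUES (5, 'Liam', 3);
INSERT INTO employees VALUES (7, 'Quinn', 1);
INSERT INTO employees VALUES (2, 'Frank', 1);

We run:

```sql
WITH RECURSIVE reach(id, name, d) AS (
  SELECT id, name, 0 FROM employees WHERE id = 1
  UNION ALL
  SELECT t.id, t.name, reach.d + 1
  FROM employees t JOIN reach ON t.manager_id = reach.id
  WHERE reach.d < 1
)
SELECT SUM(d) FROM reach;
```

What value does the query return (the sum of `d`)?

3

Base: id=1 (Ivan) at d 0.
Iteration 1: rows with manager_id in {1} -> Frank (id 2, d 1), Vera (id 3, d 1), Quinn (id 7, d 1).
Iteration 2: d < 1 fails for all current rows; recursion stops.
SUM(d) = 0 + 1 + 1 + 1 = 3.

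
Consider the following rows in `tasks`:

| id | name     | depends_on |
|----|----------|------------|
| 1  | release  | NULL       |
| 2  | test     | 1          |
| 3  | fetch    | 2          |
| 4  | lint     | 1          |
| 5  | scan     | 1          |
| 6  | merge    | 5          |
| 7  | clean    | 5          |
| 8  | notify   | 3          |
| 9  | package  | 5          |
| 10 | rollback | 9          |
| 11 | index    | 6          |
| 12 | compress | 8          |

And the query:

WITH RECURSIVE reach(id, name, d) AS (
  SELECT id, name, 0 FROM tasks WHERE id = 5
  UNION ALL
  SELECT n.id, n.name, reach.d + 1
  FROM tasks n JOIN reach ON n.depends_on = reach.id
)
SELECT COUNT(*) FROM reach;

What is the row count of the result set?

6

Base: id=5 (scan) at d 0.
Iteration 1: rows with depends_on in {5} -> merge (id 6, d 1), clean (id 7, d 1), package (id 9, d 1).
Iteration 2: rows with depends_on in {6,7,9} -> rollback (id 10, d 2), index (id 11, d 2).
Iteration 3: no rows with depends_on in {10,11}; recursion stops.
Total rows emitted: 6.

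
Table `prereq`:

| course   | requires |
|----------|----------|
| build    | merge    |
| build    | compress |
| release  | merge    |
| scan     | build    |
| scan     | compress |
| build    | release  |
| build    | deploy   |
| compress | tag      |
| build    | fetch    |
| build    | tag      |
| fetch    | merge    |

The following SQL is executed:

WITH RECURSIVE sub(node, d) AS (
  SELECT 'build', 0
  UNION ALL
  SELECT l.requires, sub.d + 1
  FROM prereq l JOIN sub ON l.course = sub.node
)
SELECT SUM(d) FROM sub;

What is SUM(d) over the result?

Base: (build, d=0).
Iteration 1: edges from {build} -> (compress, d=1), (deploy, d=1), (fetch, d=1), (merge, d=1), (release, d=1), (tag, d=1).
Iteration 2: edges from {compress,deploy,fetch,merge,release,tag} -> (merge, d=2) x2, (tag, d=2). [UNION ALL keeps all 3 new rows, including repeats]
Iteration 3: no outgoing edges from {merge,tag}; recursion stops.
SUM(d) = 0 + 1 + 1 + 1 + 1 + 1 + 1 + 2 + 2 + 2 = 12.

12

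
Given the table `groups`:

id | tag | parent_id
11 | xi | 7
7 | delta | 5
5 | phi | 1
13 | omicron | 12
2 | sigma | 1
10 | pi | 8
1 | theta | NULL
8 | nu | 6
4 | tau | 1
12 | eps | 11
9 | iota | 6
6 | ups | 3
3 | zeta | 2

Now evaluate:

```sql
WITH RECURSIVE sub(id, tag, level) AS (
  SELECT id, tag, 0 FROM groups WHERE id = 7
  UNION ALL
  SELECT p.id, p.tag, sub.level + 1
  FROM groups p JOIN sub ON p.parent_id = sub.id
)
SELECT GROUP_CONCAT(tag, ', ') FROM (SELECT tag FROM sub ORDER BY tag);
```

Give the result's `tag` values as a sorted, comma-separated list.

delta, eps, omicron, xi

Base: id=7 (delta) at level 0.
Iteration 1: rows with parent_id in {7} -> xi (id 11, level 1).
Iteration 2: rows with parent_id in {11} -> eps (id 12, level 2).
Iteration 3: rows with parent_id in {12} -> omicron (id 13, level 3).
Iteration 4: no rows with parent_id in {13}; recursion stops.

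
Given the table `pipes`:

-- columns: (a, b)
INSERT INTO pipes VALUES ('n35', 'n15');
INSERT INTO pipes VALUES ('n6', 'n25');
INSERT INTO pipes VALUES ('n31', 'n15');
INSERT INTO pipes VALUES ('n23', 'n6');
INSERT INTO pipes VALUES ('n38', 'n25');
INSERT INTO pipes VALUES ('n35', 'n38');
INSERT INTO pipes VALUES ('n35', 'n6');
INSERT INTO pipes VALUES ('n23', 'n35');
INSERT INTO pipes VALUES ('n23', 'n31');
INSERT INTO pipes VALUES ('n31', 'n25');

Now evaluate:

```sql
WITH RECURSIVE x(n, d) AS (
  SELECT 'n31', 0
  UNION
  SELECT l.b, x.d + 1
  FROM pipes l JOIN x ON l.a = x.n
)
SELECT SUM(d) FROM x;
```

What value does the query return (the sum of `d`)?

Base: (n31, d=0).
Iteration 1: edges from {n31} -> (n15, d=1), (n25, d=1).
Iteration 2: no outgoing edges from {n15,n25}; recursion stops.
SUM(d) = 0 + 1 + 1 = 2.

2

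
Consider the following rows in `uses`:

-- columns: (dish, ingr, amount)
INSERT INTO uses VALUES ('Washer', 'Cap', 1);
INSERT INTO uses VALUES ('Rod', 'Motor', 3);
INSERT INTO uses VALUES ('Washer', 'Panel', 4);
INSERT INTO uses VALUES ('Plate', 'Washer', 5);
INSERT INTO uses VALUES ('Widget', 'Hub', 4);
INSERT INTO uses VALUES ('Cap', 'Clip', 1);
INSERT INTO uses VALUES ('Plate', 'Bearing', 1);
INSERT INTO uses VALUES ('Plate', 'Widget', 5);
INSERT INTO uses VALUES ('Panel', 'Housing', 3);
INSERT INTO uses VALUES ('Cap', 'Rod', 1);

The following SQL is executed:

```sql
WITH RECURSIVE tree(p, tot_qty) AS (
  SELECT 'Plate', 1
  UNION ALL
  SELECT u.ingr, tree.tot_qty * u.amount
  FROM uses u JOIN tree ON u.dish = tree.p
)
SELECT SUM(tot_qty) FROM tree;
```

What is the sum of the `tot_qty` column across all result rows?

142

Base: (Plate, tot_qty=1).
Iteration 1: components of {Plate} -> Bearing = 1*1 = 1, Washer = 1*5 = 5, Widget = 1*5 = 5.
Iteration 2: components of {Bearing,Washer,Widget} -> Cap = 5*1 = 5, Hub = 5*4 = 20, Panel = 5*4 = 20.
Iteration 3: components of {Cap,Hub,Panel} -> Clip = 5*1 = 5, Housing = 20*3 = 60, Rod = 5*1 = 5.
Iteration 4: components of {Clip,Housing,Rod} -> Motor = 5*3 = 15.
Iteration 5: no further components; recursion stops.
SUM(tot_qty) = 1 + 5 + 5 + 1 + 20 + 5 + 20 + 5 + 5 + 60 + 15 = 142.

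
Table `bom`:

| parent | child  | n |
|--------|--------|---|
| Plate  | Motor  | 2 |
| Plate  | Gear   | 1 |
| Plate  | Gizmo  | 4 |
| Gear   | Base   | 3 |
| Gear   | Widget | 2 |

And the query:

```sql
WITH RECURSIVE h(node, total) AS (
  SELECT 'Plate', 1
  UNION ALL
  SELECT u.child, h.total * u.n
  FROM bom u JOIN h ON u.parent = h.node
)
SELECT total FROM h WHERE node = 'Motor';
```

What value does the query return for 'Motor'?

2

Base: (Plate, total=1).
Iteration 1: components of {Plate} -> Gear = 1*1 = 1, Gizmo = 1*4 = 4, Motor = 1*2 = 2.
Iteration 2: components of {Gear,Gizmo,Motor} -> Base = 1*3 = 3, Widget = 1*2 = 2.
Iteration 3: no further components; recursion stops.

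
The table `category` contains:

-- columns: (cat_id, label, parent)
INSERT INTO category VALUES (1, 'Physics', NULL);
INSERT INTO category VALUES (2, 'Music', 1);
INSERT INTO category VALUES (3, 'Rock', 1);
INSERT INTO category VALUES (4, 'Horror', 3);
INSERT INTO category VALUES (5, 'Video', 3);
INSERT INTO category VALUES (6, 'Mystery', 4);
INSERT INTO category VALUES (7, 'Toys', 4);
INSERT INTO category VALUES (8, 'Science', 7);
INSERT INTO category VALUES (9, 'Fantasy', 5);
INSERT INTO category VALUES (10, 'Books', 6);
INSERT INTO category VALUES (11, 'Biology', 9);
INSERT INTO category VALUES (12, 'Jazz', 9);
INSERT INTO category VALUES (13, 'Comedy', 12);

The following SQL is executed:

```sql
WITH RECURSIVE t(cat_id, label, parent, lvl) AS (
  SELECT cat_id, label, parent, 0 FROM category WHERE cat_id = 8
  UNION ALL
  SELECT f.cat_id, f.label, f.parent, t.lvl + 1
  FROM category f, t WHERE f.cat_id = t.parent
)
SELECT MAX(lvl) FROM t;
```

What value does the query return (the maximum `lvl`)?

4

Base: cat_id=8 (Science), parent=7, lvl 0.
Iteration 1: join on cat_id=7 -> Toys (id 7, parent=4, lvl 1).
Iteration 2: join on cat_id=4 -> Horror (id 4, parent=3, lvl 2).
Iteration 3: join on cat_id=3 -> Rock (id 3, parent=1, lvl 3).
Iteration 4: join on cat_id=1 -> Physics (id 1, parent=NULL, lvl 4).
Iteration 5: parent is NULL; no match; recursion stops.
lvl values: 0, 1, 2, 3, 4; the maximum is 4.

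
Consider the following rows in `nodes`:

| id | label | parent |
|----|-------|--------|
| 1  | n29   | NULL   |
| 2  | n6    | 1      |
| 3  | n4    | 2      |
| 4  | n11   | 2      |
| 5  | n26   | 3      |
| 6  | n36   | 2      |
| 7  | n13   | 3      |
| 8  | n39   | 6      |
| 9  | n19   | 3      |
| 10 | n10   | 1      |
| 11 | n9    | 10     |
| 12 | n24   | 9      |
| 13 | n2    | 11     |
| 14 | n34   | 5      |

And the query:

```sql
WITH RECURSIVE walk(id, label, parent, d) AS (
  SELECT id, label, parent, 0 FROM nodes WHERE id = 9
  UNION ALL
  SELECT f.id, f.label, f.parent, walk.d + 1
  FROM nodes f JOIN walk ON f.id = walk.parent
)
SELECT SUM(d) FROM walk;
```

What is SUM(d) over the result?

Base: id=9 (n19), parent=3, d 0.
Iteration 1: join on id=3 -> n4 (id 3, parent=2, d 1).
Iteration 2: join on id=2 -> n6 (id 2, parent=1, d 2).
Iteration 3: join on id=1 -> n29 (id 1, parent=NULL, d 3).
Iteration 4: parent is NULL; no match; recursion stops.
SUM(d) = 0 + 1 + 2 + 3 = 6.

6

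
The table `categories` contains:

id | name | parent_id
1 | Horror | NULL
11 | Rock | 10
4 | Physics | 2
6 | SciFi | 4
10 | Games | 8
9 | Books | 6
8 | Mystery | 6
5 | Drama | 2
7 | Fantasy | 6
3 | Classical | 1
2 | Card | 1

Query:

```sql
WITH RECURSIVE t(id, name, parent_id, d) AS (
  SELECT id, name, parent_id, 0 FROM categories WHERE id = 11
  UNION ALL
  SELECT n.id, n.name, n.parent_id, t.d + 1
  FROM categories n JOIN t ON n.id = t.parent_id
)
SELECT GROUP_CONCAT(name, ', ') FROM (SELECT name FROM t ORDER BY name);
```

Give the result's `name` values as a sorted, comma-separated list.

Base: id=11 (Rock), parent_id=10, d 0.
Iteration 1: join on id=10 -> Games (id 10, parent_id=8, d 1).
Iteration 2: join on id=8 -> Mystery (id 8, parent_id=6, d 2).
Iteration 3: join on id=6 -> SciFi (id 6, parent_id=4, d 3).
Iteration 4: join on id=4 -> Physics (id 4, parent_id=2, d 4).
Iteration 5: join on id=2 -> Card (id 2, parent_id=1, d 5).
Iteration 6: join on id=1 -> Horror (id 1, parent_id=NULL, d 6).
Iteration 7: parent_id is NULL; no match; recursion stops.

Card, Games, Horror, Mystery, Physics, Rock, SciFi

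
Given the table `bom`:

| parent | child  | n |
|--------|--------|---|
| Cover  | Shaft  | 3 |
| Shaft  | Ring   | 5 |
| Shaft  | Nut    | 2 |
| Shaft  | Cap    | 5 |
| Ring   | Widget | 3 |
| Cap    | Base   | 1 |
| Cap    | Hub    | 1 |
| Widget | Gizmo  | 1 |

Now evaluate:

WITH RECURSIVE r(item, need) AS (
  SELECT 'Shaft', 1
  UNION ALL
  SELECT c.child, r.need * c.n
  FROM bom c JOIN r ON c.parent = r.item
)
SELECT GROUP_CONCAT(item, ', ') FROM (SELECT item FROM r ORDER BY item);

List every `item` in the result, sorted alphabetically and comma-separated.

Base: (Shaft, need=1).
Iteration 1: components of {Shaft} -> Cap = 1*5 = 5, Nut = 1*2 = 2, Ring = 1*5 = 5.
Iteration 2: components of {Cap,Nut,Ring} -> Base = 5*1 = 5, Hub = 5*1 = 5, Widget = 5*3 = 15.
Iteration 3: components of {Base,Hub,Widget} -> Gizmo = 15*1 = 15.
Iteration 4: no further components; recursion stops.

Base, Cap, Gizmo, Hub, Nut, Ring, Shaft, Widget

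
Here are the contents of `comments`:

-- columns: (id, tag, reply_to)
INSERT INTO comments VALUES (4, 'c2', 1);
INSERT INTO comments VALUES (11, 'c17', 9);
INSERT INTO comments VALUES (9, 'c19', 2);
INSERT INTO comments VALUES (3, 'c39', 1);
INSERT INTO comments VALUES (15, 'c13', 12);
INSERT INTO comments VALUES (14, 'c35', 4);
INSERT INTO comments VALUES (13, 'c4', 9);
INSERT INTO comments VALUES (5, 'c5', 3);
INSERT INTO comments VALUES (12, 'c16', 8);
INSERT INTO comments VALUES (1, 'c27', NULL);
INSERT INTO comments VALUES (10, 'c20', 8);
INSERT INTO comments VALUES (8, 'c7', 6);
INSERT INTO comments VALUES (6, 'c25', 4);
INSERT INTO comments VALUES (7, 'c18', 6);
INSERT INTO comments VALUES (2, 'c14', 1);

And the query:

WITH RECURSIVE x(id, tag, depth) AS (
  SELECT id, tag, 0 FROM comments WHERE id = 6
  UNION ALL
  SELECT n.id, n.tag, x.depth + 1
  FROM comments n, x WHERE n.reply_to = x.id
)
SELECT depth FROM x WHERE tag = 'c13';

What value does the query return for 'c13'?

3

Base: id=6 (c25) at depth 0.
Iteration 1: rows with reply_to in {6} -> c18 (id 7, depth 1), c7 (id 8, depth 1).
Iteration 2: rows with reply_to in {7,8} -> c20 (id 10, depth 2), c16 (id 12, depth 2).
Iteration 3: rows with reply_to in {10,12} -> c13 (id 15, depth 3).
Iteration 4: no rows with reply_to in {15}; recursion stops.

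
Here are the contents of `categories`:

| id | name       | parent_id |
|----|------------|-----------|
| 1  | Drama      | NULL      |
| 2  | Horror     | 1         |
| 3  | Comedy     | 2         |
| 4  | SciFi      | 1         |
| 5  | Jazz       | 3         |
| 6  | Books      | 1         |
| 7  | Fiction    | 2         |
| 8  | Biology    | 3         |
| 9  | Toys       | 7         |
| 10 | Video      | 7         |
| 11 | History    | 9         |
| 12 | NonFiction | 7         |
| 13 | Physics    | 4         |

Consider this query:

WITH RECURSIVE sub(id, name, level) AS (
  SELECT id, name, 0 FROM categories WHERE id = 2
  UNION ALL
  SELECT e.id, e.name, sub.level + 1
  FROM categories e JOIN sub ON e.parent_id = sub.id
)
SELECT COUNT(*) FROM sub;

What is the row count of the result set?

9

Base: id=2 (Horror) at level 0.
Iteration 1: rows with parent_id in {2} -> Comedy (id 3, level 1), Fiction (id 7, level 1).
Iteration 2: rows with parent_id in {3,7} -> Jazz (id 5, level 2), Biology (id 8, level 2), Toys (id 9, level 2), Video (id 10, level 2), NonFiction (id 12, level 2).
Iteration 3: rows with parent_id in {5,8,9,10,12} -> History (id 11, level 3).
Iteration 4: no rows with parent_id in {11}; recursion stops.
Total rows emitted: 9.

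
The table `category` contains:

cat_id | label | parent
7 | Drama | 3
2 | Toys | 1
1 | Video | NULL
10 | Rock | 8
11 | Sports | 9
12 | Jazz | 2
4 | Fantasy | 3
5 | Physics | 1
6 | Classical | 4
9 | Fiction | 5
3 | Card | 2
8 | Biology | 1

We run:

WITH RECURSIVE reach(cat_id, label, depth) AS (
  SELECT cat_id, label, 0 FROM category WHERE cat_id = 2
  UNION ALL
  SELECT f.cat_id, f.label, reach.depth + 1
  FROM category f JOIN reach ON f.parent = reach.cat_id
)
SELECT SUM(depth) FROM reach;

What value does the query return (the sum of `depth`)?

9

Base: cat_id=2 (Toys) at depth 0.
Iteration 1: rows with parent in {2} -> Card (id 3, depth 1), Jazz (id 12, depth 1).
Iteration 2: rows with parent in {3,12} -> Fantasy (id 4, depth 2), Drama (id 7, depth 2).
Iteration 3: rows with parent in {4,7} -> Classical (id 6, depth 3).
Iteration 4: no rows with parent in {6}; recursion stops.
SUM(depth) = 0 + 1 + 1 + 2 + 2 + 3 = 9.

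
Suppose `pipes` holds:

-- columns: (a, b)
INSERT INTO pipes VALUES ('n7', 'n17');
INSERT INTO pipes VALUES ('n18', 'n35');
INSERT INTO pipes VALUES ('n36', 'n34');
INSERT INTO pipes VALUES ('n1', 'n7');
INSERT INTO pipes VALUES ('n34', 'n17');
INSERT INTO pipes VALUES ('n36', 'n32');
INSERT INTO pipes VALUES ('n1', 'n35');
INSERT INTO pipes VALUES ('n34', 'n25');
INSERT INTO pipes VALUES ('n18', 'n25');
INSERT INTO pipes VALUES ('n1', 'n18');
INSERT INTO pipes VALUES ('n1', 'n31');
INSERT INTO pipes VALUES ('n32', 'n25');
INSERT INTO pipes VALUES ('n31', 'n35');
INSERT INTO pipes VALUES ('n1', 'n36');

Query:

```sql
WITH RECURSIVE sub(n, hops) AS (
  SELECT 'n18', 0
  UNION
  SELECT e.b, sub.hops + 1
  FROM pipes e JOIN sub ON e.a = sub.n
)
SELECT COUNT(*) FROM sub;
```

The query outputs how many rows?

3

Base: (n18, hops=0).
Iteration 1: edges from {n18} -> (n25, hops=1), (n35, hops=1).
Iteration 2: no outgoing edges from {n25,n35}; recursion stops.
Total rows emitted: 3.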